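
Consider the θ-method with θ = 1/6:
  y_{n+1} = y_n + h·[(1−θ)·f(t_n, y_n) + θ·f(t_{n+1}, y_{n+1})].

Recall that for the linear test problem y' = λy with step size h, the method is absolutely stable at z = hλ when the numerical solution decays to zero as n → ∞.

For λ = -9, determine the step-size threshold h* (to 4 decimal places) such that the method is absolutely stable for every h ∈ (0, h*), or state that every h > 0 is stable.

With y'=λy (z=hλ):
  y_{n+1} = y_n + z·[5/6·y_n + 1/6·y_{n+1}] ⇒ (1 − 1/6z)y_{n+1} = (1 + 5/6z)y_n
  R(z) = (1 + 5/6z)/(1 − 1/6z).

Need |R(x)|<1, x<0.
x=-1.13: |R|=0.0491
R=−1: 1+5/6x = −1+1/6x ⇒ -2/3x=2 ⇒ x=2/(-2/3)=-3.0000
Confirm numerically:
  x=-2.592: |R|=0.81006 <1
  x=-2.081: |R|=0.54511 <1
  x=-1.424: |R|=0.15086 <1
  x=-3.524: |R|=1.22008 >1
  x=-3.207: |R|=1.08993 >1
  x=-3.202: |R|=1.08781 >1
Stable set (-3.0000, 0).

(-3.0000,0); λ=-9 ⇒ h* = (3)/9 = 0.3333.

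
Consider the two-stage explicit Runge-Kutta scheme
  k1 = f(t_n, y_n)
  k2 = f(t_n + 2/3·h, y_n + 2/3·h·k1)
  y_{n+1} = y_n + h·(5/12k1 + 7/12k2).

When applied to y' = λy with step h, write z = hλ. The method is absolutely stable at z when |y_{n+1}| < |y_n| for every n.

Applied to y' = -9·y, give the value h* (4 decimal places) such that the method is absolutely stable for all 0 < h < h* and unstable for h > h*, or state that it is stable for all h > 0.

Set f=λy, z=hλ:
  k1=λy_n ⇒ h·k1=z·y_n;  k2=λ(1+2/3z)y_n ⇒ h·k2=z(1+2/3z)y_n
  y_{n+1}/y_n = 1 + 5/12z + 7/12z(1+2/3z) = 1 + z + 7/18z²
  R(z) = 1 + z + 7/18z².

Find x<0 with |R(x)|<1.
x=-1: |R|=0.3889
R=1: x+7/18x²=0 ⇒ x=−18/7=-2.5714; min R=1−1/(4·7/18)=0.3571>−1
Confirm numerically:
  x=-2.257: |R|=0.72402 <1
  x=-2.042: |R|=0.57957 <1
  x=-1.260: |R|=0.35740 <1
  x=-1.200: |R|=0.36000 <1
  x=-3.030: |R|=1.54035 >1
  x=-2.790: |R|=1.23715 >1
Interval (-2.5714, 0).

(-2.5714,0); λ=-9 ⇒ h* = (18/7)/9 = 0.2857.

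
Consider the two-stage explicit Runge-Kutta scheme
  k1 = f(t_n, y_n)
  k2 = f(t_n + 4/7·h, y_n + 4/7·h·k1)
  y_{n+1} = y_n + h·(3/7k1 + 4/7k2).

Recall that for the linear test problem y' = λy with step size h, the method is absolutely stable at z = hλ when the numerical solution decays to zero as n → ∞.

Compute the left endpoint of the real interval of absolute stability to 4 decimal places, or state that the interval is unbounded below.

On y'=λy, z=hλ:
  k1=λy_n ⇒ h·k1=z·y_n;  k2=λ(1+4/7z)y_n ⇒ h·k2=z(1+4/7z)y_n
  y_{n+1}/y_n = 1 + 3/7z + 4/7z(1+4/7z) = 1 + z + 16/49z²
  ⇒ R(z) = 1 + z + 16/49z².

Boundary: |R(x)|=1, x<0.
x=-1.58: |R|=0.2352
R=1: x+16/49x²=0 ⇒ x=−49/16=-3.0625; min R=1−1/(4·16/49)=0.2344>−1
Confirm numerically:
  x=-2.448: |R|=0.50880 <1
  x=-2.383: |R|=0.47127 <1
  x=-1.554: |R|=0.23454 <1
  x=-1.446: |R|=0.23675 <1
  x=-3.420: |R|=1.39923 >1
  x=-3.162: |R|=1.10273 >1
Stable set (-3.0625, 0).

left endpoint -3.0625.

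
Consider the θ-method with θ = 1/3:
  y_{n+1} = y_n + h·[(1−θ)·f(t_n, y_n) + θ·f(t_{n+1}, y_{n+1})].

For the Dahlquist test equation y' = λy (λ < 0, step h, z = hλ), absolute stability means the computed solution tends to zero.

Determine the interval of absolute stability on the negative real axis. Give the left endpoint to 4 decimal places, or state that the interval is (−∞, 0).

Test eqn y'=λy, z=hλ:
  y_{n+1} = y_n + z·[2/3·y_n + 1/3·y_{n+1}] ⇒ (1 − 1/3z)y_{n+1} = (1 + 2/3z)y_n
  Hence R(z) = (1 + 2/3z)/(1 − 1/3z).

Need |R(x)|<1, x<0.
x=-1.36: |R|=0.0642
R=−1: 1+2/3x = −1+1/3x ⇒ -1/3x=2 ⇒ x=2/(-1/3)=-6.0000
Confirm numerically:
  x=-5.305: |R|=0.91632 <1
  x=-5.259: |R|=0.91028 <1
  x=-4.753: |R|=0.83916 <1
  x=-2.521: |R|=0.36986 <1
  x=-6.239: |R|=1.02587 >1
  x=-6.215: |R|=1.02333 >1
  x=-6.078: |R|=1.00859 >1
So |R|<1 on (-6.0000, 0).

z∈(-6.0000,0).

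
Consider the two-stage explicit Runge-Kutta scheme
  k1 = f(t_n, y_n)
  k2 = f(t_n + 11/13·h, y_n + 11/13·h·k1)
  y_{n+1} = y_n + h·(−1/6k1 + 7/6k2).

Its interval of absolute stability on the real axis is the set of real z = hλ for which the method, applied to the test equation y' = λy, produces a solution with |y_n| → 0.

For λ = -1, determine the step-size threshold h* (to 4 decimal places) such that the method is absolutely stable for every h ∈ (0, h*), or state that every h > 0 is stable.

(-1.0130,0); λ=-1 ⇒ h* = (78/77)/1 = 1.0130.

Test eqn y'=λy, z=hλ:
  k1=λy_n ⇒ h·k1=z·y_n;  k2=λ(1+11/13z)y_n ⇒ h·k2=z(1+11/13z)y_n
  y_{n+1}/y_n = 1 − 1/6z + 7/6z(1+11/13z) = 1 + z + 77/78z²
  R(z) = 1 + z + 77/78z².

Boundary: |R(x)|=1, x<0.
x=-0.35: |R|=0.7709
R=1: x+77/78x²=0 ⇒ x=−78/77=-1.0130; min R=1−1/(4·77/78)=0.7468>−1
Confirm numerically:
  x=-0.931: |R|=0.92465 <1
  x=-0.813: |R|=0.83950 <1
  x=-0.667: |R|=0.77219 <1
  x=-0.608: |R|=0.75692 <1
  x=-1.491: |R|=1.70358 >1
  x=-1.172: |R|=1.18397 >1
So |R|<1 on (-1.0130, 0).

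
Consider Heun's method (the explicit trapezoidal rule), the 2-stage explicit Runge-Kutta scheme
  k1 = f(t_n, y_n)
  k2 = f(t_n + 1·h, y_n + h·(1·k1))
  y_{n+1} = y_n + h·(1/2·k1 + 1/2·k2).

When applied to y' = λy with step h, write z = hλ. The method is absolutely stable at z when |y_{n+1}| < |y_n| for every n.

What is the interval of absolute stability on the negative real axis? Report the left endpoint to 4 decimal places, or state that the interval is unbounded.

On y'=λy, z=hλ:
  order 2, 2-stage ⇒ R(z)=1+z+z^2/2
  (e.g. R(-0.68)=0.55120, |R|=0.55120)

Boundary: |R(x)|=1, x<0.
x=-0.68: |R|=0.5512
|R(-1.96)|=0.9608 |R(-0.77)|=0.5264 |R(-0.76)|=0.5288
Bisect:
  x_lo=-2.5341 |R|=1.6768  x_hi=-0.3135 |R|=0.7356
  mid=-1.42382 |R|=0.58981 →hi
  mid=-1.97898 |R|=0.97920 →hi
  mid=-2.25656 |R|=1.28947 →lo
  mid=-2.11777 |R|=1.12471 →lo
  mid=-2.04837 |R|=1.04955 →lo
  mid=-2.01368 |R|=1.01377 →lo
  mid=-1.99633 |R|=0.99634 →hi
  ...
  [-2.00012,-1.99999] ⇒ x*=-2.0000
Interval (-2.0000, 0).

z∈(-2.0000,0).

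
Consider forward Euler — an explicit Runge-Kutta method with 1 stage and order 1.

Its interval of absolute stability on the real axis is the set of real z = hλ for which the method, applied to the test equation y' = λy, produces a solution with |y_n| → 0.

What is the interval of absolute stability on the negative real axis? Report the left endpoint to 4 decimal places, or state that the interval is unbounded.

With y'=λy (z=hλ):
  order 1, 1-stage ⇒ R(z)=1+z
  (e.g. R(-1.18)=-0.18000, |R|=0.18000)

Solve |R(x)|<1 on ℝ⁻.
x=-1.18: |R|=0.1800
|R(-0.7)|=0.3000 |R(-0.6)|=0.4000 |R(-0.57)|=0.4300
Bisect:
  x_lo=-2.6773 |R|=1.6773  x_hi=-0.1575 |R|=0.8425
  mid=-1.41743 |R|=0.41743 →hi
  mid=-2.04738 |R|=1.04738 →lo
  mid=-1.73240 |R|=0.73240 →hi
  mid=-1.88989 |R|=0.88989 →hi
  mid=-1.96863 |R|=0.96863 →hi
  mid=-2.00801 |R|=1.00801 →lo
  mid=-1.98832 |R|=0.98832 →hi
  mid=-1.99816 |R|=0.99816 →hi
  ...
  [-2.00001,-1.99986] ⇒ x*=-2.0000
Interval (-2.0000, 0).

(-2.0000, 0).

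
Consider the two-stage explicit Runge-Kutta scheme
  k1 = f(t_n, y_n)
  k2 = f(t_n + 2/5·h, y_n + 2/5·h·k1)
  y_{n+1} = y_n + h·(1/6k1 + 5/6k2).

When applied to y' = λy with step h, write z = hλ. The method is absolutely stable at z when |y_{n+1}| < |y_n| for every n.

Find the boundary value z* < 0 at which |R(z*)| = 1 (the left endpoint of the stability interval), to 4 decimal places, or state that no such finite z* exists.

left endpoint -3.0000.

Set f=λy, z=hλ:
  k1=λy_n ⇒ h·k1=z·y_n;  k2=λ(1+2/5z)y_n ⇒ h·k2=z(1+2/5z)y_n
  y_{n+1}/y_n = 1 + 1/6z + 5/6z(1+2/5z) = 1 + z + 1/3z²
  ⇒ R(z) = 1 + z + 1/3z².

Need |R(x)|<1, x<0.
x=-1.4: |R|=0.2533
R=1: x+1/3x²=0 ⇒ x=−3=-3.0000; min R=1−1/(4·1/3)=0.2500>−1
Confirm numerically:
  x=-2.096: |R|=0.36841 <1
  x=-1.990: |R|=0.33003 <1
  x=-1.376: |R|=0.25513 <1
  x=-3.469: |R|=1.54232 >1
  x=-3.444: |R|=1.50971 >1
  x=-3.217: |R|=1.23270 >1
So |R|<1 on (-3.0000, 0).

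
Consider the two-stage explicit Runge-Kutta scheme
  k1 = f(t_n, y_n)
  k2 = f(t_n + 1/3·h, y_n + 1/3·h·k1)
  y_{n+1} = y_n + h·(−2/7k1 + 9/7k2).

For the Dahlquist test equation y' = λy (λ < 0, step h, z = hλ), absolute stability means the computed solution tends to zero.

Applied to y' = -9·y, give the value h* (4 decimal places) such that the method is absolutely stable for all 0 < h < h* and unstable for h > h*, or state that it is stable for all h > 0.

With y'=λy (z=hλ):
  k1=λy_n ⇒ h·k1=z·y_n;  k2=λ(1+1/3z)y_n ⇒ h·k2=z(1+1/3z)y_n
  y_{n+1}/y_n = 1 − 2/7z + 9/7z(1+1/3z) = 1 + z + 3/7z²
  R(z) = 1 + z + 3/7z².

Boundary: |R(x)|=1, x<0.
x=-0.74: |R|=0.4947
R=1: x+3/7x²=0 ⇒ x=−7/3=-2.3333; min R=1−1/(4·3/7)=0.4167>−1
Confirm numerically:
  x=-1.978: |R|=0.69878 <1
  x=-1.459: |R|=0.45329 <1
  x=-1.286: |R|=0.42277 <1
  x=-1.190: |R|=0.41690 <1
  x=-2.891: |R|=1.69095 >1
  x=-2.802: |R|=1.56280 >1
  x=-2.544: |R|=1.22969 >1
Stable set (-2.3333, 0).

(-2.3333,0); λ=-9 ⇒ h* = (7/3)/9 = 0.2593.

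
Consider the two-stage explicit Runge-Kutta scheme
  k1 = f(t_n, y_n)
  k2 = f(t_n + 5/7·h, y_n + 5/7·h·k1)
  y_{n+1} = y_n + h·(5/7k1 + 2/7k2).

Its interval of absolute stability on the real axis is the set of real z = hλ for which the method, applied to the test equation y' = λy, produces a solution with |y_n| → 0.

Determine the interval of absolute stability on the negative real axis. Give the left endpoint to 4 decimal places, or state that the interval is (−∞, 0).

With y'=λy (z=hλ):
  k1=λy_n ⇒ h·k1=z·y_n;  k2=λ(1+5/7z)y_n ⇒ h·k2=z(1+5/7z)y_n
  y_{n+1}/y_n = 1 + 5/7z + 2/7z(1+5/7z) = 1 + z + 10/49z²
  R(z) = 1 + z + 10/49z².

Find x<0 with |R(x)|<1.
x=-1.52: |R|=0.0485
R=1: x+10/49x²=0 ⇒ x=−49/10=-4.9000; min R=1−1/(4·10/49)=-0.2250>−1
Confirm numerically:
  x=-4.488: |R|=0.62264 <1
  x=-3.422: |R|=0.03219 <1
  x=-3.397: |R|=0.04198 <1
  x=-2.995: |R|=0.16438 <1
  x=-5.268: |R|=1.39564 >1
  x=-5.072: |R|=1.17804 >1
So |R|<1 on (-4.9000, 0).

(-4.9000, 0).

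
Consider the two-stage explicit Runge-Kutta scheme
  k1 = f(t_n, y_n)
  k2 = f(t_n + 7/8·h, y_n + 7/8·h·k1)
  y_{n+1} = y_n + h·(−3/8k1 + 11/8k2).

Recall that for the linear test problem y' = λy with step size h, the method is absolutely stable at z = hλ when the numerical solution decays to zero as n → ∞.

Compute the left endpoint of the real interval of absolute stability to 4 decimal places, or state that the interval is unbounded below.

z* = -0.8312.

Test eqn y'=λy, z=hλ:
  k1=λy_n ⇒ h·k1=z·y_n;  k2=λ(1+7/8z)y_n ⇒ h·k2=z(1+7/8z)y_n
  y_{n+1}/y_n = 1 − 3/8z + 11/8z(1+7/8z) = 1 + z + 77/64z²
  ⇒ R(z) = 1 + z + 77/64z².

Need |R(x)|<1, x<0.
x=-0.41: |R|=0.7922
R=1: x+77/64x²=0 ⇒ x=−64/77=-0.8312; min R=1−1/(4·77/64)=0.7922>−1
Confirm numerically:
  x=-0.669: |R|=0.86947 <1
  x=-0.525: |R|=0.80661 <1
  x=-0.337: |R|=0.79964 <1
  x=-1.414: |R|=1.99152 >1
  x=-1.198: |R|=1.52873 >1
Interval (-0.8312, 0).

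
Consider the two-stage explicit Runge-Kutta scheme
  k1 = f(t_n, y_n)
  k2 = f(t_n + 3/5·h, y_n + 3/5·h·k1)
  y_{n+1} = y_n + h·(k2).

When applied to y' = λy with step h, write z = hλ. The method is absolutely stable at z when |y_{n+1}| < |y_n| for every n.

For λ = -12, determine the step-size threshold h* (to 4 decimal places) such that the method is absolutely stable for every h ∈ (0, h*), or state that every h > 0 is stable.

With y'=λy (z=hλ):
  k1=λy_n ⇒ h·k1=z·y_n;  k2=λ(1+3/5z)y_n ⇒ h·k2=z(1+3/5z)y_n
  y_{n+1}/y_n = 1 + z(1+3/5z) = 1 + z + 3/5z²
  ⇒ R(z) = 1 + z + 3/5z².

Solve |R(x)|<1 on ℝ⁻.
x=-0.71: |R|=0.5925
R=1: x+3/5x²=0 ⇒ x=−5/3=-1.6667; min R=1−1/(4·3/5)=0.5833>−1
Confirm numerically:
  x=-1.445: |R|=0.80781 <1
  x=-1.253: |R|=0.68901 <1
  x=-1.164: |R|=0.64894 <1
  x=-0.929: |R|=0.58882 <1
  x=-2.267: |R|=1.81657 >1
  x=-2.120: |R|=1.57664 >1
  x=-1.801: |R|=1.14516 >1
Stable set (-1.6667, 0).

(-1.6667,0); λ=-12 ⇒ h* = (5/3)/12 = 0.1389.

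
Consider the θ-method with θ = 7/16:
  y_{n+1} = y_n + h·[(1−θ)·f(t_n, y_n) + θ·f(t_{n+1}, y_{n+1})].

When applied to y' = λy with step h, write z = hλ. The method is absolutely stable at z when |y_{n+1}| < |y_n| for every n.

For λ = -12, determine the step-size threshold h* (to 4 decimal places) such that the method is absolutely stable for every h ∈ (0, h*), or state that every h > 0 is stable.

On y'=λy, z=hλ:
  y_{n+1} = y_n + z·[9/16·y_n + 7/16·y_{n+1}] ⇒ (1 − 7/16z)y_{n+1} = (1 + 9/16z)y_n
  ⇒ R(z) = (1 + 9/16z)/(1 − 7/16z).

Find x<0 with |R(x)|<1.
x=-0.43: |R|=0.6381
R=−1: 1+9/16x = −1+7/16x ⇒ -1/8x=2 ⇒ x=2/(-1/8)=-16.0000
Confirm numerically:
  x=-15.792: |R|=0.99671 <1
  x=-13.187: |R|=0.94806 <1
  x=-11.313: |R|=0.90152 <1
  x=-6.793: |R|=0.71025 <1
  x=-16.505: |R|=1.00768 >1
  x=-16.029: |R|=1.00045 >1
So |R|<1 on (-16.0000, 0).

(-16.0000,0); λ=-12 ⇒ h* = (16)/12 = 1.3333.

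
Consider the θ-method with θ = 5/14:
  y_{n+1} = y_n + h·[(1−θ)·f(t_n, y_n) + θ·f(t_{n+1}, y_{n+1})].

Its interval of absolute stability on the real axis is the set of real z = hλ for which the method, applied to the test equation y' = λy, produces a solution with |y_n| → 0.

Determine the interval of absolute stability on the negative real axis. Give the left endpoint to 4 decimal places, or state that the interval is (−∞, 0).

Set f=λy, z=hλ:
  y_{n+1} = y_n + z·[9/14·y_n + 5/14·y_{n+1}] ⇒ (1 − 5/14z)y_{n+1} = (1 + 9/14z)y_n
  ⇒ R(z) = (1 + 9/14z)/(1 − 5/14z).

Find x<0 with |R(x)|<1.
x=-1: |R|=0.2632
R=−1: 1+9/14x = −1+5/14x ⇒ -2/7x=2 ⇒ x=2/(-2/7)=-7.0000
Confirm numerically:
  x=-4.072: |R|=0.65914 <1
  x=-3.833: |R|=0.61803 <1
  x=-3.229: |R|=0.49962 <1
  x=-3.191: |R|=0.49137 <1
  x=-7.576: |R|=1.04441 >1
  x=-7.561: |R|=1.04332 >1
  x=-7.427: |R|=1.03340 >1
So |R|<1 on (-7.0000, 0).

(-7.0000, 0).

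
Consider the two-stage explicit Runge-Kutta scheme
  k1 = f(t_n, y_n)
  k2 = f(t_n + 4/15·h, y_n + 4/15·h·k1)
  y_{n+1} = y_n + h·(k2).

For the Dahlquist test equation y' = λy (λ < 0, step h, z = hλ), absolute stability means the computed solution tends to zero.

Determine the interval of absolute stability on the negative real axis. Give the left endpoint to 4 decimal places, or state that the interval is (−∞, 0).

(-3.7500, 0).

With y'=λy (z=hλ):
  k1=λy_n ⇒ h·k1=z·y_n;  k2=λ(1+4/15z)y_n ⇒ h·k2=z(1+4/15z)y_n
  y_{n+1}/y_n = 1 + z(1+4/15z) = 1 + z + 4/15z²
  R(z) = 1 + z + 4/15z².

Find x<0 with |R(x)|<1.
x=-1.53: |R|=0.0942
R=1: x+4/15x²=0 ⇒ x=−15/4=-3.7500; min R=1−1/(4·4/15)=0.0625>−1
Confirm numerically:
  x=-3.700: |R|=0.95067 <1
  x=-2.282: |R|=0.10667 <1
  x=-1.976: |R|=0.06522 <1
  x=-4.296: |R|=1.62550 >1
  x=-4.105: |R|=1.38861 >1
  x=-4.057: |R|=1.33213 >1
So |R|<1 on (-3.7500, 0).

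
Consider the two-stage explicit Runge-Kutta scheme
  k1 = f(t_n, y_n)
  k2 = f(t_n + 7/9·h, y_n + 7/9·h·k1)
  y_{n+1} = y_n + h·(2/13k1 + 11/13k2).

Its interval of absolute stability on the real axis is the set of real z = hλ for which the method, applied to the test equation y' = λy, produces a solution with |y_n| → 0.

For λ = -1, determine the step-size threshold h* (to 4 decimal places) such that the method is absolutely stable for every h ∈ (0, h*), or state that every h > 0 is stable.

On y'=λy, z=hλ:
  k1=λy_n ⇒ h·k1=z·y_n;  k2=λ(1+7/9z)y_n ⇒ h·k2=z(1+7/9z)y_n
  y_{n+1}/y_n = 1 + 2/13z + 11/13z(1+7/9z) = 1 + z + 77/117z²
  so R(z) = 1 + z + 77/117z².

Solve |R(x)|<1 on ℝ⁻.
x=-0.33: |R|=0.7417
R=1: x+77/117x²=0 ⇒ x=−117/77=-1.5195; min R=1−1/(4·77/117)=0.6201>−1
Confirm numerically:
  x=-1.149: |R|=0.71985 <1
  x=-0.977: |R|=0.65119 <1
  x=-0.912: |R|=0.63539 <1
  x=-1.983: |R|=1.60492 >1
  x=-1.815: |R|=1.35299 >1
  x=-1.753: |R|=1.26941 >1
Stable set (-1.5195, 0).

(-1.5195,0); λ=-1 ⇒ h* = (117/77)/1 = 1.5195.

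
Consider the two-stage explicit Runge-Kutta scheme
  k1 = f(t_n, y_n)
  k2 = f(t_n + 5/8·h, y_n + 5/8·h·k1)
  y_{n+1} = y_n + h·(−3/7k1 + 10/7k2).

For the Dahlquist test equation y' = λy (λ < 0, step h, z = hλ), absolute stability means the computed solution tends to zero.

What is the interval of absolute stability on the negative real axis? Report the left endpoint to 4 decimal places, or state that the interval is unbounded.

With y'=λy (z=hλ):
  k1=λy_n ⇒ h·k1=z·y_n;  k2=λ(1+5/8z)y_n ⇒ h·k2=z(1+5/8z)y_n
  y_{n+1}/y_n = 1 − 3/7z + 10/7z(1+5/8z) = 1 + z + 25/28z²
  Hence R(z) = 1 + z + 25/28z².

Solve |R(x)|<1 on ℝ⁻.
x=-1.28: |R|=1.1829
R=1: x+25/28x²=0 ⇒ x=−28/25=-1.1200; min R=1−1/(4·25/28)=0.7200>−1
Confirm numerically:
  x=-1.069: |R|=0.95132 <1
  x=-0.754: |R|=0.75360 <1
  x=-0.716: |R|=0.74173 <1
  x=-1.502: |R|=1.51229 >1
  x=-1.194: |R|=1.07889 >1
Interval (-1.1200, 0).

z∈(-1.1200,0).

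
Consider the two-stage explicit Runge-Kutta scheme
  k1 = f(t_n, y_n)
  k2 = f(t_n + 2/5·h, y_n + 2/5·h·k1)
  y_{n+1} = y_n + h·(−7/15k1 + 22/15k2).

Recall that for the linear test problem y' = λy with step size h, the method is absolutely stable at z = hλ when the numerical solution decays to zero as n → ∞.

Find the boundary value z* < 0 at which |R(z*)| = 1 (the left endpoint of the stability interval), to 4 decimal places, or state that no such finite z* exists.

z* = -1.7045.

With y'=λy (z=hλ):
  k1=λy_n ⇒ h·k1=z·y_n;  k2=λ(1+2/5z)y_n ⇒ h·k2=z(1+2/5z)y_n
  y_{n+1}/y_n = 1 − 7/15z + 22/15z(1+2/5z) = 1 + z + 44/75z²
  so R(z) = 1 + z + 44/75z².

Boundary: |R(x)|=1, x<0.
x=-1: |R|=0.5867
R=1: x+44/75x²=0 ⇒ x=−75/44=-1.7045; min R=1−1/(4·44/75)=0.5739>−1
Confirm numerically:
  x=-1.561: |R|=0.86854 <1
  x=-1.041: |R|=0.59476 <1
  x=-1.036: |R|=0.59367 <1
  x=-0.784: |R|=0.57660 <1
  x=-2.022: |R|=1.37658 >1
  x=-2.014: |R|=1.36563 >1
Stable set (-1.7045, 0).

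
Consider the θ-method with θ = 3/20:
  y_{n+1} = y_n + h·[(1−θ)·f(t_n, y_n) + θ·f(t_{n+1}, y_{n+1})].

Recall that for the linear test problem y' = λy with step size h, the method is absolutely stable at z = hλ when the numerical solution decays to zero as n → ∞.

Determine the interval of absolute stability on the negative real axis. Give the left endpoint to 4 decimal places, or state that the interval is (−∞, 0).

z∈(-2.8571,0).

Set f=λy, z=hλ:
  y_{n+1} = y_n + z·[17/20·y_n + 3/20·y_{n+1}] ⇒ (1 − 3/20z)y_{n+1} = (1 + 17/20z)y_n
  Hence R(z) = (1 + 17/20z)/(1 − 3/20z).

Boundary: |R(x)|=1, x<0.
x=-1.57: |R|=0.2707
R=−1: 1+17/20x = −1+3/20x ⇒ -7/10x=2 ⇒ x=2/(-7/10)=-2.8571
Confirm numerically:
  x=-2.507: |R|=0.82188 <1
  x=-2.238: |R|=0.67553 <1
  x=-1.552: |R|=0.25892 <1
  x=-1.263: |R|=0.06184 <1
  x=-3.207: |R|=1.16536 >1
  x=-3.014: |R|=1.07561 >1
So |R|<1 on (-2.8571, 0).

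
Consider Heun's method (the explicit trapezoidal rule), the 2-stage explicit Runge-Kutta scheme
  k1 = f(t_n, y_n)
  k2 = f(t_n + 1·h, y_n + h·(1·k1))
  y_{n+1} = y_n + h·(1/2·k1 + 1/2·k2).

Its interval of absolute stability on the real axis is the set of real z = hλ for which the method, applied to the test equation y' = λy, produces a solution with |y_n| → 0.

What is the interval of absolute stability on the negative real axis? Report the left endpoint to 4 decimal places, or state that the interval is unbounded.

Set f=λy, z=hλ:
  order 2, 2-stage ⇒ R(z)=1+z+z^2/2
  (e.g. R(-0.98)=0.50020, |R|=0.50020)

Find x<0 with |R(x)|<1.
x=-0.98: |R|=0.5002
|R(-1.56)|=0.6568 |R(-1.5)|=0.6250 |R(-1.14)|=0.5098
Bisect:
  x_lo=-2.3400 |R|=1.3978  x_hi=-0.3908 |R|=0.6856
  mid=-1.36538 |R|=0.56675 →hi
  mid=-1.85269 |R|=0.86354 →hi
  mid=-2.09634 |R|=1.10098 →lo
  mid=-1.97451 |R|=0.97484 →hi
  mid=-2.03542 |R|=1.03605 →lo
  mid=-2.00497 |R|=1.00498 →lo
  mid=-1.98974 |R|=0.98979 →hi
  mid=-1.99735 |R|=0.99736 →hi
  mid=-2.00116 |R|=1.00116 →lo
  ...
  [-2.00009,-1.99997] ⇒ x*=-2.0000
Interval (-2.0000, 0).

(-2.0000, 0).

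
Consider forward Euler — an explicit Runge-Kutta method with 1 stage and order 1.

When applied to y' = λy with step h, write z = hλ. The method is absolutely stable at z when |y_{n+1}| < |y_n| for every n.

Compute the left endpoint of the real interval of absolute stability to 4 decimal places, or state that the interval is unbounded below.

z* = -2.0000.

Set f=λy, z=hλ:
  order 1, 1-stage ⇒ R(z)=1+z
  (e.g. R(-1.01)=-0.01000, |R|=0.01000)

Find x<0 with |R(x)|<1.
x=-1.01: |R|=0.0100
|R(-2.2)|=1.2000 |R(-1.17)|=0.1700 |R(-0.91)|=0.0900
Bisect:
  x_lo=-2.8285 |R|=1.8285  x_hi=-0.0925 |R|=0.9075
  mid=-1.46048 |R|=0.46048 →hi
  mid=-2.14447 |R|=1.14447 →lo
  mid=-1.80248 |R|=0.80248 →hi
  mid=-1.97347 |R|=0.97347 →hi
  mid=-2.05897 |R|=1.05897 →lo
  mid=-2.01622 |R|=1.01622 →lo
  mid=-1.99485 |R|=0.99485 →hi
  mid=-2.00553 |R|=1.00553 →lo
  mid=-2.00019 |R|=1.00019 →lo
  mid=-1.99752 |R|=0.99752 →hi
  ...
  [-2.00002,-1.99986] ⇒ x*=-2.0000
Interval (-2.0000, 0).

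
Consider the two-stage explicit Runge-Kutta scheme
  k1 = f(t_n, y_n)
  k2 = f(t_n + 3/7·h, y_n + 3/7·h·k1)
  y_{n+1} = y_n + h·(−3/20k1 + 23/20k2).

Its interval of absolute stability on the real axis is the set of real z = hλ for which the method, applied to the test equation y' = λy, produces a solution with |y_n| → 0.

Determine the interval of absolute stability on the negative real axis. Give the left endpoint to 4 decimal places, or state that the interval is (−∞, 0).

(-2.0290, 0).

Test eqn y'=λy, z=hλ:
  k1=λy_n ⇒ h·k1=z·y_n;  k2=λ(1+3/7z)y_n ⇒ h·k2=z(1+3/7z)y_n
  y_{n+1}/y_n = 1 − 3/20z + 23/20z(1+3/7z) = 1 + z + 69/140z²
  so R(z) = 1 + z + 69/140z².

Find x<0 with |R(x)|<1.
x=-1.02: |R|=0.4928
R=1: x+69/140x²=0 ⇒ x=−140/69=-2.0290; min R=1−1/(4·69/140)=0.4928>−1
Confirm numerically:
  x=-1.826: |R|=0.81732 <1
  x=-1.126: |R|=0.49888 <1
  x=-1.050: |R|=0.49338 <1
  x=-2.397: |R|=1.43476 >1
  x=-2.306: |R|=1.31483 >1
  x=-2.179: |R|=1.16111 >1
Interval (-2.0290, 0).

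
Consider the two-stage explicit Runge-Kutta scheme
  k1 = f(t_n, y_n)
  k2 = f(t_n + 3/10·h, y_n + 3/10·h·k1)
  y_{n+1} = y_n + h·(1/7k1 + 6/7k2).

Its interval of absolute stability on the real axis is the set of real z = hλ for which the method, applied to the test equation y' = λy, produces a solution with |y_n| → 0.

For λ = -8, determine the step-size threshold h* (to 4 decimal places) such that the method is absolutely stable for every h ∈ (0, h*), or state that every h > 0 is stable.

(-3.8889,0); λ=-8 ⇒ h* = (35/9)/8 = 0.4861.

On y'=λy, z=hλ:
  k1=λy_n ⇒ h·k1=z·y_n;  k2=λ(1+3/10z)y_n ⇒ h·k2=z(1+3/10z)y_n
  y_{n+1}/y_n = 1 + 1/7z + 6/7z(1+3/10z) = 1 + z + 9/35z²
  so R(z) = 1 + z + 9/35z².

Need |R(x)|<1, x<0.
x=-0.6: |R|=0.4926
R=1: x+9/35x²=0 ⇒ x=−35/9=-3.8889; min R=1−1/(4·9/35)=0.0278>−1
Confirm numerically:
  x=-3.797: |R|=0.91028 <1
  x=-3.480: |R|=0.63410 <1
  x=-2.483: |R|=0.10236 <1
  x=-1.869: |R|=0.02924 <1
  x=-4.170: |R|=1.30143 >1
  x=-3.944: |R|=1.05589 >1
Interval (-3.8889, 0).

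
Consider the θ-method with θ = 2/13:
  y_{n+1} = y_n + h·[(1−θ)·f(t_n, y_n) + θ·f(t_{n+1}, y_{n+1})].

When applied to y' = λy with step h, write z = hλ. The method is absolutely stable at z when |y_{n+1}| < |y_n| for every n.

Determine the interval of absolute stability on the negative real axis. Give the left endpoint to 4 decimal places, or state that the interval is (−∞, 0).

Set f=λy, z=hλ:
  y_{n+1} = y_n + z·[11/13·y_n + 2/13·y_{n+1}] ⇒ (1 − 2/13z)y_{n+1} = (1 + 11/13z)y_n
  so R(z) = (1 + 11/13z)/(1 − 2/13z).

Boundary: |R(x)|=1, x<0.
x=-0.46: |R|=0.5704
R=−1: 1+11/13x = −1+2/13x ⇒ -9/13x=2 ⇒ x=2/(-9/13)=-2.8889
Confirm numerically:
  x=-1.875: |R|=0.45522 <1
  x=-1.764: |R|=0.38746 <1
  x=-1.703: |R|=0.34945 <1
  x=-3.397: |R|=1.23103 >1
  x=-3.312: |R|=1.19405 >1
  x=-3.049: |R|=1.07545 >1
So |R|<1 on (-2.8889, 0).

(-2.8889, 0).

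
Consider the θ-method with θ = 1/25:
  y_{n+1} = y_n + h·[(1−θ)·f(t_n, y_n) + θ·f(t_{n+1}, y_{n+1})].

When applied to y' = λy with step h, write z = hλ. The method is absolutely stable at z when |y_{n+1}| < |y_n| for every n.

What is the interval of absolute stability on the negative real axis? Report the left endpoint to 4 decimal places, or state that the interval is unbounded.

z∈(-2.1739,0).

Test eqn y'=λy, z=hλ:
  y_{n+1} = y_n + z·[24/25·y_n + 1/25·y_{n+1}] ⇒ (1 − 1/25z)y_{n+1} = (1 + 24/25z)y_n
  R(z) = (1 + 24/25z)/(1 − 1/25z).

Find x<0 with |R(x)|<1.
x=-1.7: |R|=0.5918
R=−1: 1+24/25x = −1+1/25x ⇒ -23/25x=2 ⇒ x=2/(-23/25)=-2.1739
Confirm numerically:
  x=-1.611: |R|=0.51347 <1
  x=-1.543: |R|=0.45330 <1
  x=-1.538: |R|=0.44887 <1
  x=-1.313: |R|=0.24748 <1
  x=-2.773: |R|=1.49613 >1
  x=-2.674: |R|=1.41562 >1
Stable set (-2.1739, 0).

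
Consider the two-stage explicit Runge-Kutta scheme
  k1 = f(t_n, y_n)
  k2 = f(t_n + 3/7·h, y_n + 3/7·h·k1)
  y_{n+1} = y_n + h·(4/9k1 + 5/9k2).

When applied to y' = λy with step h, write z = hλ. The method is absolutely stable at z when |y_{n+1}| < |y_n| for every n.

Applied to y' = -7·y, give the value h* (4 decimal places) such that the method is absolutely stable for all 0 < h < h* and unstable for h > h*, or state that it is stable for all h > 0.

(-4.2000,0); λ=-7 ⇒ h* = (21/5)/7 = 0.6000.

With y'=λy (z=hλ):
  k1=λy_n ⇒ h·k1=z·y_n;  k2=λ(1+3/7z)y_n ⇒ h·k2=z(1+3/7z)y_n
  y_{n+1}/y_n = 1 + 4/9z + 5/9z(1+3/7z) = 1 + z + 5/21z²
  Hence R(z) = 1 + z + 5/21z².

Find x<0 with |R(x)|<1.
x=-0.65: |R|=0.4506
R=1: x+5/21x²=0 ⇒ x=−21/5=-4.2000; min R=1−1/(4·5/21)=-0.0500>−1
Confirm numerically:
  x=-4.118: |R|=0.91960 <1
  x=-2.897: |R|=0.10124 <1
  x=-2.835: |R|=0.07862 <1
  x=-2.184: |R|=0.04832 <1
  x=-4.626: |R|=1.46921 >1
  x=-4.517: |R|=1.34093 >1
  x=-4.339: |R|=1.14360 >1
Stable set (-4.2000, 0).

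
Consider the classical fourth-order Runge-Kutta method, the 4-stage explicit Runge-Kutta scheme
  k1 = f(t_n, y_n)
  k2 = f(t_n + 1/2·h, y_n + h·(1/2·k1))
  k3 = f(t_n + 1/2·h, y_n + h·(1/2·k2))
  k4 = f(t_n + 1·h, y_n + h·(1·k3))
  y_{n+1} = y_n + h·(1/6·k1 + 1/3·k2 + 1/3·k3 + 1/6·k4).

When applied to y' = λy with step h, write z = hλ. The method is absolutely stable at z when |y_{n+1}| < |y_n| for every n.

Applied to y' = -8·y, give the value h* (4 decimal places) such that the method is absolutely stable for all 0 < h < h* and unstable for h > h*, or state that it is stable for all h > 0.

(-2.7853,0); λ=-8 ⇒ h* = 0.3482.

On y'=λy, z=hλ:
  order 4, 4-stage ⇒ R(z)=1+z+z^2/2+z^3/6+z^4/24
  (e.g. R(-1.77)=0.28121, |R|=0.28121)

Need |R(x)|<1, x<0.
x=-1.77: |R|=0.2812
|R(-3.05)|=1.4782 |R(-2.71)|=0.8923 |R(-1.11)|=0.3414
Bisect:
  x_lo=-3.5729 |R|=2.9982  x_hi=-0.3894 |R|=0.6776
  mid=-1.98113 |R|=0.32722 →hi
  mid=-2.77701 |R|=0.98759 →hi
  mid=-3.17495 |R|=1.76499 →lo
  mid=-2.97598 |R|=1.32768 →lo
  mid=-2.87650 |R|=1.14644 →lo
  mid=-2.82676 |R|=1.06433 →lo
  mid=-2.80188 |R|=1.02530 →lo
  mid=-2.78945 |R|=1.00628 →lo
  ...
  [-2.78537,-2.78517] ⇒ x*=-2.7853
Interval (-2.7853, 0).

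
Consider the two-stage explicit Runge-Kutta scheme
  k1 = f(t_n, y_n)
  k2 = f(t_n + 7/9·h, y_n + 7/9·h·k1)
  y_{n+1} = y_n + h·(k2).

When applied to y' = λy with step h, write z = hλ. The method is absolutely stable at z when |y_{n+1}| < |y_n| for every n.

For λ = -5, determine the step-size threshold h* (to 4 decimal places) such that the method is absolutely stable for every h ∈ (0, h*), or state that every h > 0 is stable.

(-1.2857,0); λ=-5 ⇒ h* = (9/7)/5 = 0.2571.

Test eqn y'=λy, z=hλ:
  k1=λy_n ⇒ h·k1=z·y_n;  k2=λ(1+7/9z)y_n ⇒ h·k2=z(1+7/9z)y_n
  y_{n+1}/y_n = 1 + z(1+7/9z) = 1 + z + 7/9z²
  R(z) = 1 + z + 7/9z².

Boundary: |R(x)|=1, x<0.
x=-1.21: |R|=0.9287
R=1: x+7/9x²=0 ⇒ x=−9/7=-1.2857; min R=1−1/(4·7/9)=0.6786>−1
Confirm numerically:
  x=-1.226: |R|=0.94306 <1
  x=-1.225: |R|=0.94215 <1
  x=-0.925: |R|=0.74049 <1
  x=-0.601: |R|=0.67993 <1
  x=-1.864: |R|=1.83839 >1
  x=-1.849: |R|=1.81007 >1
  x=-1.648: |R|=1.46437 >1
Interval (-1.2857, 0).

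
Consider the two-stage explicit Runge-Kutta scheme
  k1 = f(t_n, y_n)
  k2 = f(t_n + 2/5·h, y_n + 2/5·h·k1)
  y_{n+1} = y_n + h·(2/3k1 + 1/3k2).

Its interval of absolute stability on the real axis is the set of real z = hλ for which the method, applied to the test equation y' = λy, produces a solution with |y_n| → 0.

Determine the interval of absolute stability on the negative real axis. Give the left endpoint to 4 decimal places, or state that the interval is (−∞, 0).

On y'=λy, z=hλ:
  k1=λy_n ⇒ h·k1=z·y_n;  k2=λ(1+2/5z)y_n ⇒ h·k2=z(1+2/5z)y_n
  y_{n+1}/y_n = 1 + 2/3z + 1/3z(1+2/5z) = 1 + z + 2/15z²
  R(z) = 1 + z + 2/15z².

Need |R(x)|<1, x<0.
x=-0.9: |R|=0.2080
R=1: x+2/15x²=0 ⇒ x=−15/2=-7.5000; min R=1−1/(4·2/15)=-0.8750>−1
Confirm numerically:
  x=-6.107: |R|=0.13427 <1
  x=-4.824: |R|=0.72120 <1
  x=-4.725: |R|=0.74825 <1
  x=-7.817: |R|=1.33040 >1
  x=-7.622: |R|=1.12398 >1
Interval (-7.5000, 0).

(-7.5000, 0).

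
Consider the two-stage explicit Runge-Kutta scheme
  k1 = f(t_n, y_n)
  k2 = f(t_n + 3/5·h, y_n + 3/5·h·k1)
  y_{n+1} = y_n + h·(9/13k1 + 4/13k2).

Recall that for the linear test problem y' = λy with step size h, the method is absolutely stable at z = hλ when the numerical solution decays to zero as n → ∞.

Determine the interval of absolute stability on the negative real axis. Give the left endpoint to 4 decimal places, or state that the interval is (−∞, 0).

(-5.4167, 0).

With y'=λy (z=hλ):
  k1=λy_n ⇒ h·k1=z·y_n;  k2=λ(1+3/5z)y_n ⇒ h·k2=z(1+3/5z)y_n
  y_{n+1}/y_n = 1 + 9/13z + 4/13z(1+3/5z) = 1 + z + 12/65z²
  R(z) = 1 + z + 12/65z².

Solve |R(x)|<1 on ℝ⁻.
x=-0.59: |R|=0.4743
R=1: x+12/65x²=0 ⇒ x=−65/12=-5.4167; min R=1−1/(4·12/65)=-0.3542>−1
Confirm numerically:
  x=-4.931: |R|=0.55788 <1
  x=-4.611: |R|=0.31417 <1
  x=-3.642: |R|=0.19323 <1
  x=-5.927: |R|=1.55841 >1
  x=-5.553: |R|=1.13976 >1
  x=-5.542: |R|=1.12823 >1
So |R|<1 on (-5.4167, 0).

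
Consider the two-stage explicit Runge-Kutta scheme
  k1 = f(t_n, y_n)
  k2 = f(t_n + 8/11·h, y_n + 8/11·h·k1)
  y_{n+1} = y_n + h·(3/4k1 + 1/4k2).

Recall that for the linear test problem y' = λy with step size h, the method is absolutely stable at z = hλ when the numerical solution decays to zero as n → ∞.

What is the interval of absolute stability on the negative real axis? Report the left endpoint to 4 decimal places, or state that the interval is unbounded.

z∈(-5.5000,0).

Test eqn y'=λy, z=hλ:
  k1=λy_n ⇒ h·k1=z·y_n;  k2=λ(1+8/11z)y_n ⇒ h·k2=z(1+8/11z)y_n
  y_{n+1}/y_n = 1 + 3/4z + 1/4z(1+8/11z) = 1 + z + 2/11z²
  R(z) = 1 + z + 2/11z².

Find x<0 with |R(x)|<1.
x=-1.38: |R|=0.0337
R=1: x+2/11x²=0 ⇒ x=−11/2=-5.5000; min R=1−1/(4·2/11)=-0.3750>−1
Confirm numerically:
  x=-4.175: |R|=0.00580 <1
  x=-3.669: |R|=0.22144 <1
  x=-2.522: |R|=0.36555 <1
  x=-5.968: |R|=1.50782 >1
  x=-5.632: |R|=1.13517 >1
So |R|<1 on (-5.5000, 0).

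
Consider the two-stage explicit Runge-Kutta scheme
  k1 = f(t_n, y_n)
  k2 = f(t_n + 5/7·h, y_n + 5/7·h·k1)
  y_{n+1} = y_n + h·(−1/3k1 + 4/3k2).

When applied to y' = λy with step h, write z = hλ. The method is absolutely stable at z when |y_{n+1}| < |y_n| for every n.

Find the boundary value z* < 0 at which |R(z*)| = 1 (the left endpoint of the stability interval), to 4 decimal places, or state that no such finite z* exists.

left endpoint -1.0500.

Set f=λy, z=hλ:
  k1=λy_n ⇒ h·k1=z·y_n;  k2=λ(1+5/7z)y_n ⇒ h·k2=z(1+5/7z)y_n
  y_{n+1}/y_n = 1 − 1/3z + 4/3z(1+5/7z) = 1 + z + 20/21z²
  ⇒ R(z) = 1 + z + 20/21z².

Solve |R(x)|<1 on ℝ⁻.
x=-0.66: |R|=0.7549
R=1: x+20/21x²=0 ⇒ x=−21/20=-1.0500; min R=1−1/(4·20/21)=0.7375>−1
Confirm numerically:
  x=-0.709: |R|=0.76974 <1
  x=-0.569: |R|=0.73934 <1
  x=-0.511: |R|=0.73769 <1
  x=-0.444: |R|=0.74375 <1
  x=-1.476: |R|=1.59883 >1
  x=-1.160: |R|=1.12152 >1
  x=-1.086: |R|=1.03723 >1
Stable set (-1.0500, 0).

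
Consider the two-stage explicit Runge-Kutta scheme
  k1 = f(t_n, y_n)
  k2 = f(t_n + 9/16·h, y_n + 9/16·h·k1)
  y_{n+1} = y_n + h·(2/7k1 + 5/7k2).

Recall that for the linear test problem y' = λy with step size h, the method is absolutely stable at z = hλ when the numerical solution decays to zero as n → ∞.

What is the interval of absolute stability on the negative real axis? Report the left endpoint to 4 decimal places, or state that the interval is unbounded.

z∈(-2.4889,0).

Test eqn y'=λy, z=hλ:
  k1=λy_n ⇒ h·k1=z·y_n;  k2=λ(1+9/16z)y_n ⇒ h·k2=z(1+9/16z)y_n
  y_{n+1}/y_n = 1 + 2/7z + 5/7z(1+9/16z) = 1 + z + 45/112z²
  R(z) = 1 + z + 45/112z².

Find x<0 with |R(x)|<1.
x=-0.85: |R|=0.4403
R=1: x+45/112x²=0 ⇒ x=−112/45=-2.4889; min R=1−1/(4·45/112)=0.3778>−1
Confirm numerically:
  x=-1.912: |R|=0.55683 <1
  x=-1.866: |R|=0.53300 <1
  x=-1.671: |R|=0.45088 <1
  x=-1.628: |R|=0.43689 <1
  x=-3.087: |R|=1.74184 >1
  x=-2.924: |R|=1.51118 >1
  x=-2.822: |R|=1.37769 >1
Stable set (-2.4889, 0).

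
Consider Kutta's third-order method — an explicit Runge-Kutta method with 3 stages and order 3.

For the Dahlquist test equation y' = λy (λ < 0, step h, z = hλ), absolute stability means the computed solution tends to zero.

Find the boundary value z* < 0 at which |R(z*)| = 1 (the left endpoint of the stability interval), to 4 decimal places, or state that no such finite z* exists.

Test eqn y'=λy, z=hλ:
  order 3, 3-stage ⇒ R(z)=1+z+z^2/2+z^3/6
  (e.g. R(-0.78)=0.44511, |R|=0.44511)

Solve |R(x)|<1 on ℝ⁻.
x=-0.78: |R|=0.4451
|R(-2.64)|=1.2218 |R(-1.13)|=0.2680 |R(-0.67)|=0.5043
Bisect:
  x_lo=-3.3044 |R|=2.8582  x_hi=-0.3573 |R|=0.6989
  mid=-1.83082 |R|=0.17765 →hi
  mid=-2.56758 |R|=1.09247 →lo
  mid=-2.19920 |R|=0.55369 →hi
  mid=-2.38339 |R|=0.79961 →hi
  mid=-2.47549 |R|=0.93978 →hi
  mid=-2.52153 |R|=1.01451 →lo
  mid=-2.49851 |R|=0.97675 →hi
  ...
  [-2.51290,-2.51272] ⇒ x*=-2.5127
So |R|<1 on (-2.5127, 0).

z* = -2.5127.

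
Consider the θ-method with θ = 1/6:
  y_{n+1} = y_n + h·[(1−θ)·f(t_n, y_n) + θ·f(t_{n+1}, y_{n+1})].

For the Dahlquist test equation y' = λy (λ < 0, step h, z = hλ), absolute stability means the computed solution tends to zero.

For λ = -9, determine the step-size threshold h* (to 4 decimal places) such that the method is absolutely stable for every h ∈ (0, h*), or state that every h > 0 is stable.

With y'=λy (z=hλ):
  y_{n+1} = y_n + z·[5/6·y_n + 1/6·y_{n+1}] ⇒ (1 − 1/6z)y_{n+1} = (1 + 5/6z)y_n
  Hence R(z) = (1 + 5/6z)/(1 − 1/6z).

Boundary: |R(x)|=1, x<0.
x=-1.36: |R|=0.1087
R=−1: 1+5/6x = −1+1/6x ⇒ -2/3x=2 ⇒ x=2/(-2/3)=-3.0000
Confirm numerically:
  x=-2.582: |R|=0.80517 <1
  x=-2.267: |R|=0.64534 <1
  x=-1.987: |R|=0.49268 <1
  x=-1.479: |R|=0.18652 <1
  x=-3.480: |R|=1.20253 >1
  x=-3.437: |R|=1.18523 >1
  x=-3.356: |R|=1.15220 >1
Interval (-3.0000, 0).

(-3.0000,0); λ=-9 ⇒ h* = (3)/9 = 0.3333.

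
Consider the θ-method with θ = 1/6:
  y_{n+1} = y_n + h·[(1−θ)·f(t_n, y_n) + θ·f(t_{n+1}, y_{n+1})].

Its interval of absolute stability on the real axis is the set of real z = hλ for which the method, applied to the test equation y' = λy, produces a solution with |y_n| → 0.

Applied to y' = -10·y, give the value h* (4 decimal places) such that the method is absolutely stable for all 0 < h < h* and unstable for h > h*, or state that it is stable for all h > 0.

Set f=λy, z=hλ:
  y_{n+1} = y_n + z·[5/6·y_n + 1/6·y_{n+1}] ⇒ (1 − 1/6z)y_{n+1} = (1 + 5/6z)y_n
  ⇒ R(z) = (1 + 5/6z)/(1 − 1/6z).

Boundary: |R(x)|=1, x<0.
x=-1.28: |R|=0.0549
R=−1: 1+5/6x = −1+1/6x ⇒ -2/3x=2 ⇒ x=2/(-2/3)=-3.0000
Confirm numerically:
  x=-2.913: |R|=0.96096 <1
  x=-2.295: |R|=0.66004 <1
  x=-2.256: |R|=0.63953 <1
  x=-2.033: |R|=0.51849 <1
  x=-3.322: |R|=1.13817 >1
  x=-3.269: |R|=1.11609 >1
Stable set (-3.0000, 0).

(-3.0000,0); λ=-10 ⇒ h* = (3)/10 = 0.3000.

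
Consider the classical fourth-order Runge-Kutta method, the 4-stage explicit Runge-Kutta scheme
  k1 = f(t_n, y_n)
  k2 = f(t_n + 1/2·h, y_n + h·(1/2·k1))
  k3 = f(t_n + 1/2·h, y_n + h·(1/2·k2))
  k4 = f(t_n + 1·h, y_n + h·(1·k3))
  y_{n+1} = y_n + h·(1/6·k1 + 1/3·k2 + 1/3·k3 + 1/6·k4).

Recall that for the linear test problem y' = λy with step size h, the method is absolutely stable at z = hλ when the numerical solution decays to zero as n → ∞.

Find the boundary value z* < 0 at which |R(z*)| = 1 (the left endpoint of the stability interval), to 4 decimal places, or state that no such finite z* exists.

left endpoint -2.7853.

Set f=λy, z=hλ:
  order 4, 4-stage ⇒ R(z)=1+z+z^2/2+z^3/6+z^4/24
  (e.g. R(-0.45)=0.63777, |R|=0.63777)

Solve |R(x)|<1 on ℝ⁻.
x=-0.45: |R|=0.6378
|R(-2.27)|=0.4633 |R(-2)|=0.3333 |R(-0.86)|=0.4266
Bisect:
  x_lo=-3.6041 |R|=3.1184  x_hi=-0.1961 |R|=0.8220
  mid=-1.90008 |R|=0.30486 →hi
  mid=-2.75209 |R|=0.95108 →hi
  mid=-3.17809 |R|=1.77275 →lo
  mid=-2.96509 |R|=1.30669 →lo
  mid=-2.85859 |R|=1.11625 →lo
  mid=-2.80534 |R|=1.03064 →lo
  mid=-2.77871 |R|=0.99012 →hi
  ...
  [-2.78537,-2.78516] ⇒ x*=-2.7853
So |R|<1 on (-2.7853, 0).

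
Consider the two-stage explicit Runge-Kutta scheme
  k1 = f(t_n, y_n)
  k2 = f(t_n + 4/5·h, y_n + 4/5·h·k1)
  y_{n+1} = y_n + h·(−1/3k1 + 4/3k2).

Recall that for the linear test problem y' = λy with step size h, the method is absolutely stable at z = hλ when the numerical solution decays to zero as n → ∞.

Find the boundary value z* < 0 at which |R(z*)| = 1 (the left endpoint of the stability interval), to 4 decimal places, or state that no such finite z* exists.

Set f=λy, z=hλ:
  k1=λy_n ⇒ h·k1=z·y_n;  k2=λ(1+4/5z)y_n ⇒ h·k2=z(1+4/5z)y_n
  y_{n+1}/y_n = 1 − 1/3z + 4/3z(1+4/5z) = 1 + z + 16/15z²
  Hence R(z) = 1 + z + 16/15z².

Boundary: |R(x)|=1, x<0.
x=-1.24: |R|=1.4001
R=1: x+16/15x²=0 ⇒ x=−15/16=-0.9375; min R=1−1/(4·16/15)=0.7656>−1
Confirm numerically:
  x=-0.766: |R|=0.85987 <1
  x=-0.649: |R|=0.80028 <1
  x=-0.454: |R|=0.76586 <1
  x=-1.525: |R|=1.95567 >1
  x=-1.214: |R|=1.35805 >1
  x=-1.137: |R|=1.24195 >1
So |R|<1 on (-0.9375, 0).

z* = -0.9375.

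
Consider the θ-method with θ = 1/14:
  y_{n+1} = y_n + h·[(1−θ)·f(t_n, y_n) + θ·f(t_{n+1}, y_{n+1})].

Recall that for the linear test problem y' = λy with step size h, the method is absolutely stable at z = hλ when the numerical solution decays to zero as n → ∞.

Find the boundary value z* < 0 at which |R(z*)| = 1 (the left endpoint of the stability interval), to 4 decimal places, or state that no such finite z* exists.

On y'=λy, z=hλ:
  y_{n+1} = y_n + z·[13/14·y_n + 1/14·y_{n+1}] ⇒ (1 − 1/14z)y_{n+1} = (1 + 13/14z)y_n
  Hence R(z) = (1 + 13/14z)/(1 − 1/14z).

Need |R(x)|<1, x<0.
x=-1.66: |R|=0.4840
R=−1: 1+13/14x = −1+1/14x ⇒ -6/7x=2 ⇒ x=2/(-6/7)=-2.3333
Confirm numerically:
  x=-1.801: |R|=0.59572 <1
  x=-1.358: |R|=0.23792 <1
  x=-1.180: |R|=0.08827 <1
  x=-2.702: |R|=1.26488 >1
  x=-2.662: |R|=1.23671 >1
  x=-2.581: |R|=1.17924 >1
Interval (-2.3333, 0).

left endpoint -2.3333.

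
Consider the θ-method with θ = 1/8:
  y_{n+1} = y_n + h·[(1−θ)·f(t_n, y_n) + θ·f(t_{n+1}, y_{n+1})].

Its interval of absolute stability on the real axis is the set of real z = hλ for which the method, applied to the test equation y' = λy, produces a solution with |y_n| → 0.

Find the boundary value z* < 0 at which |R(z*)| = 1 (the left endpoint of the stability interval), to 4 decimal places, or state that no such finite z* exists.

z* = -2.6667.

On y'=λy, z=hλ:
  y_{n+1} = y_n + z·[7/8·y_n + 1/8·y_{n+1}] ⇒ (1 − 1/8z)y_{n+1} = (1 + 7/8z)y_n
  so R(z) = (1 + 7/8z)/(1 − 1/8z).

Need |R(x)|<1, x<0.
x=-1.79: |R|=0.4627
R=−1: 1+7/8x = −1+1/8x ⇒ -3/4x=2 ⇒ x=2/(-3/4)=-2.6667
Confirm numerically:
  x=-2.461: |R|=0.88204 <1
  x=-1.975: |R|=0.58396 <1
  x=-1.653: |R|=0.36994 <1
  x=-1.177: |R|=0.02604 <1
  x=-2.920: |R|=1.13919 >1
  x=-2.748: |R|=1.04540 >1
So |R|<1 on (-2.6667, 0).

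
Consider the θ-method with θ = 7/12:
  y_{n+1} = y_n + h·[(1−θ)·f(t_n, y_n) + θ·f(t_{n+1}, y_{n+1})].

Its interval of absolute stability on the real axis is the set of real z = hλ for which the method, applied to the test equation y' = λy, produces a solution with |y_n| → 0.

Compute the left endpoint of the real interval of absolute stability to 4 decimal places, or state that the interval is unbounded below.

(−∞, 0) — no finite endpoint.

On y'=λy, z=hλ:
  y_{n+1} = y_n + z·[5/12·y_n + 7/12·y_{n+1}] ⇒ (1 − 7/12z)y_{n+1} = (1 + 5/12z)y_n
  ⇒ R(z) = (1 + 5/12z)/(1 − 7/12z).

Solve |R(x)|<1 on ℝ⁻.
x=-0.49: |R|=0.6189
x=-2: |R|=0.0769
x=-10: |R|=0.4634
x=-100: |R|=0.6854
θ=7/12≥1/2 ⇒ |1+5/12x|<|1−7/12x| ∀x<0 ⇒ unbounded interval.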